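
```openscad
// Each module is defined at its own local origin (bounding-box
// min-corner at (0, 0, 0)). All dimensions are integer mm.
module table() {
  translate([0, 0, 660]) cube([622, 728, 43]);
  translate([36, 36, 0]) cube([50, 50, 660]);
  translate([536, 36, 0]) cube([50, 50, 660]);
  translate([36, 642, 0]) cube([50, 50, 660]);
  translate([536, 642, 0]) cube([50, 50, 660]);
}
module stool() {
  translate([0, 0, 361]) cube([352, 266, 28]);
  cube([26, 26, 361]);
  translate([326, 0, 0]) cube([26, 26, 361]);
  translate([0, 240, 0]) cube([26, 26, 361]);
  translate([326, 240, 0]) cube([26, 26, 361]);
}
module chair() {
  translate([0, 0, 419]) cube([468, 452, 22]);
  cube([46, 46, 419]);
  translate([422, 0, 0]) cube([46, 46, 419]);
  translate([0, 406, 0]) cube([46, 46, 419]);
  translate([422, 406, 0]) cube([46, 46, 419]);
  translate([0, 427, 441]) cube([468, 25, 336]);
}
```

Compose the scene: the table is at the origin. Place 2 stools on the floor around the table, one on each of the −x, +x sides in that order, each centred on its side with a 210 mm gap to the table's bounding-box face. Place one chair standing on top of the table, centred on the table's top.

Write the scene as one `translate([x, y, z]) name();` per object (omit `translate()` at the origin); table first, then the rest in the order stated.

table();
translate([-562, 231, 0]) stool();
translate([832, 231, 0]) stool();
translate([77, 138, 703]) chair();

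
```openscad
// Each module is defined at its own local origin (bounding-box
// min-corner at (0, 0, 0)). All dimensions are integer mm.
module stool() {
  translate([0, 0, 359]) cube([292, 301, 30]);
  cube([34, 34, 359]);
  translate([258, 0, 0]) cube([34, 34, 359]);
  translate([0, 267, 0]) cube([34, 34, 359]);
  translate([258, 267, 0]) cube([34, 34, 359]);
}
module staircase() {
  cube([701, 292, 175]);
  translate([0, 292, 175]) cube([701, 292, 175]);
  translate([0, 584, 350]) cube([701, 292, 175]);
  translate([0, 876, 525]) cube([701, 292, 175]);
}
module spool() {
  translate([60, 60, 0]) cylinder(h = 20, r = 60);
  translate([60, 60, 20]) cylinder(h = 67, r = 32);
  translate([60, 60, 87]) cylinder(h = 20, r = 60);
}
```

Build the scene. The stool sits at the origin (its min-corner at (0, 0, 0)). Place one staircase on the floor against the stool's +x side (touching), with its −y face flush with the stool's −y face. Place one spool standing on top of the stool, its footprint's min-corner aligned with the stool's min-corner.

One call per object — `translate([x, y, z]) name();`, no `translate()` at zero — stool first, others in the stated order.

stool();
translate([292, 0, 0]) staircase();
translate([0, 0, 389]) spool();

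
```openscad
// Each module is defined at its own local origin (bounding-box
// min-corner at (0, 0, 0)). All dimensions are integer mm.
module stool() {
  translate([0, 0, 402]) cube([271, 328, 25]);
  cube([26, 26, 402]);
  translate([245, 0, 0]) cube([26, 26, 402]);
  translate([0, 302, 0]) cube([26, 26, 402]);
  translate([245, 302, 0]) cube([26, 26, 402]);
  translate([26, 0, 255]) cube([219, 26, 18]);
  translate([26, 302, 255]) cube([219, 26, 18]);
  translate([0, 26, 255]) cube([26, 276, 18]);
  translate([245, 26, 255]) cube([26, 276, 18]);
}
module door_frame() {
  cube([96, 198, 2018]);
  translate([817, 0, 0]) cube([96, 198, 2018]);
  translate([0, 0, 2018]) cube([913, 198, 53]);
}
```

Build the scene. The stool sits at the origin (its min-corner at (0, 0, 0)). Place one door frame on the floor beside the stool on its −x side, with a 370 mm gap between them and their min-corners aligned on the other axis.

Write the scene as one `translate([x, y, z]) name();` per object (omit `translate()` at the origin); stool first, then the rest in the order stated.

stool();
translate([-1283, 0, 0]) door_frame();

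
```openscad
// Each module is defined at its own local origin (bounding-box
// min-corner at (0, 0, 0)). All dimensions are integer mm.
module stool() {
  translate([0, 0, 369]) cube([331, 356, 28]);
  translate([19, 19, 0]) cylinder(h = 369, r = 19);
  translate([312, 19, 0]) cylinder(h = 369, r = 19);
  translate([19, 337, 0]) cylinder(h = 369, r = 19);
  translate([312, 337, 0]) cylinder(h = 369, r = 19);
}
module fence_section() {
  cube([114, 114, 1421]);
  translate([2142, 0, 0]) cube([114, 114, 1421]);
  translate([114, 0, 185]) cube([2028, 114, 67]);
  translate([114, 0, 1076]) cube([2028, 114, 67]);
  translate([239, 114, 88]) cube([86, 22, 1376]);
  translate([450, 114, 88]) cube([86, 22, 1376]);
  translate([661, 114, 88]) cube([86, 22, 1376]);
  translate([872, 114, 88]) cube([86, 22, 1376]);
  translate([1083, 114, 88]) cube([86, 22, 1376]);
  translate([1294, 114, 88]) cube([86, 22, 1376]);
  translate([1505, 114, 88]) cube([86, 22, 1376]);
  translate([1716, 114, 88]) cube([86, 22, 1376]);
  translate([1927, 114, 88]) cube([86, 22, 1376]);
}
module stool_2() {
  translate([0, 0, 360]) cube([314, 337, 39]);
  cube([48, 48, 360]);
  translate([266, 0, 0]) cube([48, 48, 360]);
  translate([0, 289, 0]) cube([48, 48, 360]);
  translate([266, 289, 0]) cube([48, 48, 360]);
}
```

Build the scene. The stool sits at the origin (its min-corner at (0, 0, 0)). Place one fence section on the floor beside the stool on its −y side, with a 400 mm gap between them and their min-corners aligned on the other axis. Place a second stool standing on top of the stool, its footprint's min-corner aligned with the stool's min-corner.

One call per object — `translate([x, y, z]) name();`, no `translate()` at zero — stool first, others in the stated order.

stool();
translate([0, -536, 0]) fence_section();
translate([0, 0, 397]) stool_2();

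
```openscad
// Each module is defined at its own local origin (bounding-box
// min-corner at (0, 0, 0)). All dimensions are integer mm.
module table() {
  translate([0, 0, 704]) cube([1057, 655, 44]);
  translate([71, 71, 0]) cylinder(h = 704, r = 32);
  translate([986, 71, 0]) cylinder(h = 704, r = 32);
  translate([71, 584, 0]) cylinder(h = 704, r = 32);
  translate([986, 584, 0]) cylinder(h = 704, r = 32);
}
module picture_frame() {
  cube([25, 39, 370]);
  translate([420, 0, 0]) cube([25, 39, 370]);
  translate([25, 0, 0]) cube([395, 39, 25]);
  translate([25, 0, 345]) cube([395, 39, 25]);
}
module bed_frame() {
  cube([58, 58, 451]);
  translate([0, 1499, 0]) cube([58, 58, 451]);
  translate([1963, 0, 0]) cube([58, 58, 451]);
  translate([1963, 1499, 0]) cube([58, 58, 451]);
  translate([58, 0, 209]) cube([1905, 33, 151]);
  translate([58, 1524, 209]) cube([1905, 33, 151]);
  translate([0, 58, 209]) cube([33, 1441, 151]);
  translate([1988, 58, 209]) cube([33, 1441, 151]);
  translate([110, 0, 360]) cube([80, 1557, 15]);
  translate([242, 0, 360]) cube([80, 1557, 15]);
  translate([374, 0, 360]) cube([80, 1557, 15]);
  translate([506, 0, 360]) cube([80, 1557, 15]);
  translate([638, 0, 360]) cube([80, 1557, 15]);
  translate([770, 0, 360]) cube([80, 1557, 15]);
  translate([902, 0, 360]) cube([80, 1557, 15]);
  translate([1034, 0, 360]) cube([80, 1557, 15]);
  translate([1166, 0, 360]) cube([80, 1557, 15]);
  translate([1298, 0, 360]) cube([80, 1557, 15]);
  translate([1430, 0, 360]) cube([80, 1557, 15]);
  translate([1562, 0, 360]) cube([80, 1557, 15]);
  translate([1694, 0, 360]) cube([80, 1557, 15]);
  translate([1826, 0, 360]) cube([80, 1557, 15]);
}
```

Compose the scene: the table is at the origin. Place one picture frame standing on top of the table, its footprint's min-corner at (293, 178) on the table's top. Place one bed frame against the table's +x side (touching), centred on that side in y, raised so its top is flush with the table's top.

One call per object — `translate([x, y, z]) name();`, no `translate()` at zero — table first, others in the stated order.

table();
translate([293, 178, 748]) picture_frame();
translate([1057, -451, 297]) bed_frame();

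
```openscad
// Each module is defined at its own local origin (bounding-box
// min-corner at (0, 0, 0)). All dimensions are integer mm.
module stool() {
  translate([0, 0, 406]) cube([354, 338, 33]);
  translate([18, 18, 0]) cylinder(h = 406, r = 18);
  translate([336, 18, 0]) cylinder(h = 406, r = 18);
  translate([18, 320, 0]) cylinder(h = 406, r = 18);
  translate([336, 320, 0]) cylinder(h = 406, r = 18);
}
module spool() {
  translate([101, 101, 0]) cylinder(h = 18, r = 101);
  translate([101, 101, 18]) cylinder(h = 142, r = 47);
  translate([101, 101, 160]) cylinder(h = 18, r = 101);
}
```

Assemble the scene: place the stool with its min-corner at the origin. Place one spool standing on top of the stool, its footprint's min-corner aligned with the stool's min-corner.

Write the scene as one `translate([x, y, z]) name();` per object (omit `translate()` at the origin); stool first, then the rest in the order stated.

stool();
translate([0, 0, 439]) spool();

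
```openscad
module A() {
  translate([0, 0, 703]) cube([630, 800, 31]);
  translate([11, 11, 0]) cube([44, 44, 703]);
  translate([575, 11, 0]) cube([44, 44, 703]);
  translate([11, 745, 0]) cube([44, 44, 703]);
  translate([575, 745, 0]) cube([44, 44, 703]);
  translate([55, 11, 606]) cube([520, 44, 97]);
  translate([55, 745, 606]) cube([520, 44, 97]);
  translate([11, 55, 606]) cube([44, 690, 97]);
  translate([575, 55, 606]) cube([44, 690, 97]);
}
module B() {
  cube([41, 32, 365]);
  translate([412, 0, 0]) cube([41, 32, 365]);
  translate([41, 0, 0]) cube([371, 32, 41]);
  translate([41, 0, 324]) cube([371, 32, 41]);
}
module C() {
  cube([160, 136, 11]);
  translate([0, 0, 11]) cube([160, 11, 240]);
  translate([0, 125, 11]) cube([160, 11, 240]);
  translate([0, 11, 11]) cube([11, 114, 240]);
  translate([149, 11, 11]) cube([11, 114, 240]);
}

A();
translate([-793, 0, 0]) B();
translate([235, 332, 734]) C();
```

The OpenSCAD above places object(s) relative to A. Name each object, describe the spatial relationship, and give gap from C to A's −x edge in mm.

The open box's min-x is at 235; the table's min-x is 0; gap = 235 mm.

A is a table. B is a picture frame. C is an open box. The picture frame is on the floor beside the table on its −x side. The open box is on top of the table, centred. The gap from the open box to the table's −x edge is 235 mm.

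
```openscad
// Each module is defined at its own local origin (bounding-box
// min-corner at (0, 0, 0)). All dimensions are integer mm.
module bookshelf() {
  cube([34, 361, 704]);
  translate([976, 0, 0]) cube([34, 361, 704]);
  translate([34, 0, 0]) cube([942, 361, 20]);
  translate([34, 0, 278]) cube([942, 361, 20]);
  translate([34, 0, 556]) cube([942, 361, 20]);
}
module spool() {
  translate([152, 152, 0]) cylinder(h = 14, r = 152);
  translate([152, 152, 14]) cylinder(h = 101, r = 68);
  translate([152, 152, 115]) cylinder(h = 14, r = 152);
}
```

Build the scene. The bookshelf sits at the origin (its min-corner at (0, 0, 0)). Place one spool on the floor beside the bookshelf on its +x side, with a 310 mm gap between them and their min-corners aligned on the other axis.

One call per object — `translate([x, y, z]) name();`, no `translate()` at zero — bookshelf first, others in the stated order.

bookshelf();
translate([1320, 0, 0]) spool();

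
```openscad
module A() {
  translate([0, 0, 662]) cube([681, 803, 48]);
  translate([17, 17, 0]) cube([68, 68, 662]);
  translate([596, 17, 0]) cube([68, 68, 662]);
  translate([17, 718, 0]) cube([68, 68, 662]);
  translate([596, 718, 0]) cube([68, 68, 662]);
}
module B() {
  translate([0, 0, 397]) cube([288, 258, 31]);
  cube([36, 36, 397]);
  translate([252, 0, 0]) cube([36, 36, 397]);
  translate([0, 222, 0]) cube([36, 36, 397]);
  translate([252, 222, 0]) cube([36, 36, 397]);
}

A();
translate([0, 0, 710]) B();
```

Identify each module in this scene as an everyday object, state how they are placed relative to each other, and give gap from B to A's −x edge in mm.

A is a table. B is a stool. The stool is on top of the table. The gap from the stool to the table's −x edge is 0 mm.

The stool's min-x is at 0; the table's min-x is 0; gap = 0 mm.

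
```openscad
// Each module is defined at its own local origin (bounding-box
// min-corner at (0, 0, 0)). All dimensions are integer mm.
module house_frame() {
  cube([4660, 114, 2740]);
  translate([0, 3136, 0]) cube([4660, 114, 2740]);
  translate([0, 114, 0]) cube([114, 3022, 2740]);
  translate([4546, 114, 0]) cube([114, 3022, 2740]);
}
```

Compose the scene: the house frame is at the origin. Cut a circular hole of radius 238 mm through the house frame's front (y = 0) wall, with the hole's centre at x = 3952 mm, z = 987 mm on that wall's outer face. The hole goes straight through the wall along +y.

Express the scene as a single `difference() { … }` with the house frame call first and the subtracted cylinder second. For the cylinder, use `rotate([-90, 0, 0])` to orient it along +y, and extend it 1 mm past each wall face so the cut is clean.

difference() {
  house_frame();
  translate([3952, -1, 987]) rotate([-90, 0, 0]) cylinder(h = 116, r = 238);
}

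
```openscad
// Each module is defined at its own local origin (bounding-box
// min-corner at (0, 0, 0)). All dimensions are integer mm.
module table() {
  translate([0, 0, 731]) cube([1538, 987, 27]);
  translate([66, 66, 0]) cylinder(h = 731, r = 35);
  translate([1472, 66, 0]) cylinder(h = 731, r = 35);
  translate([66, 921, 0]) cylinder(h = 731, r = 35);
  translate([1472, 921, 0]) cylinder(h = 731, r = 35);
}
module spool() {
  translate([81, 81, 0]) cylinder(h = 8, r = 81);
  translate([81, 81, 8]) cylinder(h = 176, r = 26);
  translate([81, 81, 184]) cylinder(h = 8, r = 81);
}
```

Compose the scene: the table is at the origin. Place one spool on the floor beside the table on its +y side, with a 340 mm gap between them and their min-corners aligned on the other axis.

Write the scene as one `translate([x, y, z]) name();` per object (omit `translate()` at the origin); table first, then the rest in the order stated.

table();
translate([0, 1327, 0]) spool();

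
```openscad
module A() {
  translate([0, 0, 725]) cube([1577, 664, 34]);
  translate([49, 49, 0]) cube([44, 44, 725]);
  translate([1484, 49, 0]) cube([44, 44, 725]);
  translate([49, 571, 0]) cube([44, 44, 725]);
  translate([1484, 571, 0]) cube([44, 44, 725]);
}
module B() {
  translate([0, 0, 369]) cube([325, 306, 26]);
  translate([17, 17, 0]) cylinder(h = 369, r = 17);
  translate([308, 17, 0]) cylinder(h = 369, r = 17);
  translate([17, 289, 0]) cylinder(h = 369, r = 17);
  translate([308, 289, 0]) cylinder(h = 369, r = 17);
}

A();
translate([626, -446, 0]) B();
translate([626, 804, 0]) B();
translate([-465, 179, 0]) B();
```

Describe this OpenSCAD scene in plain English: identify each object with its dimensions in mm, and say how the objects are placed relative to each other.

A is a table with a 1577×664 mm rectangular top, 34 mm thick, top surface at z = 759 mm, supported by four 44×44 mm square legs, each inset 49 mm from the nearest pair of top edges, running from the floor.

B is a four-legged stool. The seat is a 325×306×26 mm slab whose top surface is at z = 395 mm; four round legs, each 34 mm in diameter, run from the floor (z = 0) to the underside of the seat, each leg's axis is inset half a diameter from the nearest pair of seat edges (so the leg's bounding box is flush with the corner).

Three stools sit around the table at the −y, +y, −x sides.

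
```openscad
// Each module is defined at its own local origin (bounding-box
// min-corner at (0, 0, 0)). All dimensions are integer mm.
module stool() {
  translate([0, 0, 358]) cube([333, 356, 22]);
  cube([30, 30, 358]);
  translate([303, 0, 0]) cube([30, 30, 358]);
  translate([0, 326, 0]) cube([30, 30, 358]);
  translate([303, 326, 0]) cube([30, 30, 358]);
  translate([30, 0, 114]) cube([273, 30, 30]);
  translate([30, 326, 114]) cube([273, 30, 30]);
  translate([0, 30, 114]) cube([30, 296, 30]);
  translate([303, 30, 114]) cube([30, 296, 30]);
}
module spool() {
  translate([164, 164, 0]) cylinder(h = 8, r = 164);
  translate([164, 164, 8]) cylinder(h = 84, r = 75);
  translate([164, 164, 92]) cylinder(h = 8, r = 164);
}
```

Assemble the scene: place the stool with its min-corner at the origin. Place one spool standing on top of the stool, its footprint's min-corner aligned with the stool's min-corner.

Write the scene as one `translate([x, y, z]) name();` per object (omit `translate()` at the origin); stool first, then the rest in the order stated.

stool();
translate([0, 0, 380]) spool();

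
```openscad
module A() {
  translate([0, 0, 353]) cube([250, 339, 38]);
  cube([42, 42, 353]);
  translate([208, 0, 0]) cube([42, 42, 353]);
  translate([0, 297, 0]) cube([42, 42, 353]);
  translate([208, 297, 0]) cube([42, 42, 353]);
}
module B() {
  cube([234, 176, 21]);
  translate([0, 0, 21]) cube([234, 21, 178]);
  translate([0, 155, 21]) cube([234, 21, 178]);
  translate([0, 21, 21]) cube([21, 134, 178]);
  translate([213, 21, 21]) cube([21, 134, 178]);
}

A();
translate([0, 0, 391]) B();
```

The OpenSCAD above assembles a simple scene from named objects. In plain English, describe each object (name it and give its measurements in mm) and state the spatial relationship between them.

A is a simple wooden stool: a rectangular seat 250 mm (x) by 339 mm (y), 38 mm thick, top face at z = 391 mm, on four square legs, each 42×42 mm in cross-section. The legs rest on z = 0, each flush with a corner of the seat.

B is an open storage box with external size 234×176×199 mm and wall thickness 21 mm (the base is also 21 mm thick). The base covers the whole footprint; the four walls stand on the base, with the y-facing walls full-width and the x-facing walls fitting between their inner faces.

The open box is on top of the stool.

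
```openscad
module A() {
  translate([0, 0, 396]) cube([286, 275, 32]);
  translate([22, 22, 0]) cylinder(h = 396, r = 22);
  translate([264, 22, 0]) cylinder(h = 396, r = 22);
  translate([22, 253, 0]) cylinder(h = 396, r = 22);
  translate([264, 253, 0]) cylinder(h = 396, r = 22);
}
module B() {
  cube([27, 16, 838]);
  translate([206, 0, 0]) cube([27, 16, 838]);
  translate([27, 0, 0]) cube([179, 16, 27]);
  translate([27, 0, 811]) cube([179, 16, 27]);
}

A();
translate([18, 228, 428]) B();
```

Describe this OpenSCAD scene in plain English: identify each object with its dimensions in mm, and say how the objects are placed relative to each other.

A is a four-legged stool. The seat is a 286×275×32 mm slab whose top surface is at z = 428 mm; four round legs, each 44 mm in diameter, run from the floor (z = 0) to the underside of the seat, each leg's axis is inset half a diameter from the nearest pair of seat edges (so the leg's bounding box is flush with the corner).

B is a picture frame with a 179×784 mm rectangular opening (x by z) and a uniform 27 mm border on every side. Frame depth is 16 mm along y. It is built from two vertical stiles running the full outside height and two horizontal rails spanning the gap between the stiles.

The picture frame is on top of the stool.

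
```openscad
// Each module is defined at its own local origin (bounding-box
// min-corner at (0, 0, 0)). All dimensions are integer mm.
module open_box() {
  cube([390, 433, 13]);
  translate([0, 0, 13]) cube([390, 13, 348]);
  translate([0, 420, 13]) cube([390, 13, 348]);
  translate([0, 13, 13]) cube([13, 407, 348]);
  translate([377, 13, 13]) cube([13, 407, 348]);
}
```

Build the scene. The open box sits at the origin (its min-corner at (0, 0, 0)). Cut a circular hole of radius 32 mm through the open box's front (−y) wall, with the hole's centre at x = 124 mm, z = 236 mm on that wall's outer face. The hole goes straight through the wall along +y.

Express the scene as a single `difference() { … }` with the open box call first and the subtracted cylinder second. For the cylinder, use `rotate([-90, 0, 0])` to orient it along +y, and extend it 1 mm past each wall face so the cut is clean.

difference() {
  open_box();
  translate([124, -1, 236]) rotate([-90, 0, 0]) cylinder(h = 15, r = 32);
}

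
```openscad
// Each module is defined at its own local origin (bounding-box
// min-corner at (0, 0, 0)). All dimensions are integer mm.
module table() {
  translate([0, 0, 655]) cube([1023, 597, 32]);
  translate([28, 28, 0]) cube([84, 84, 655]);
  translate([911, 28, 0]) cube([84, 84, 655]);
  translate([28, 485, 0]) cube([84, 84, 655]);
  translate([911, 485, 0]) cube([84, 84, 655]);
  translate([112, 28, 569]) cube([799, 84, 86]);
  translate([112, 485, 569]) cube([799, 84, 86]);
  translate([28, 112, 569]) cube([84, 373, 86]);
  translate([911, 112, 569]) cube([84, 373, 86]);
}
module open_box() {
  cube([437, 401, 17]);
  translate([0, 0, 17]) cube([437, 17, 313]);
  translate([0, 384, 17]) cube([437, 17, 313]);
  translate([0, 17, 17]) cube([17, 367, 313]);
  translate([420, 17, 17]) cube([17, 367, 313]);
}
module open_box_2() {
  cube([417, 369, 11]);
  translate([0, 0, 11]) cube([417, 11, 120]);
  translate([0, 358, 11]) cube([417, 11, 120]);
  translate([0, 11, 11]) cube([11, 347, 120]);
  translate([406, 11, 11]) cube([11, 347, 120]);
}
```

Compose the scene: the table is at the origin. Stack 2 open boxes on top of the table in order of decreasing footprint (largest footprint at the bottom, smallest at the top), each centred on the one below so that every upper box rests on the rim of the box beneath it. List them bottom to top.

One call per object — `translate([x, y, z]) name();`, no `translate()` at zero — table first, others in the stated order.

table();
translate([293, 98, 687]) open_box();
translate([303, 114, 1017]) open_box_2();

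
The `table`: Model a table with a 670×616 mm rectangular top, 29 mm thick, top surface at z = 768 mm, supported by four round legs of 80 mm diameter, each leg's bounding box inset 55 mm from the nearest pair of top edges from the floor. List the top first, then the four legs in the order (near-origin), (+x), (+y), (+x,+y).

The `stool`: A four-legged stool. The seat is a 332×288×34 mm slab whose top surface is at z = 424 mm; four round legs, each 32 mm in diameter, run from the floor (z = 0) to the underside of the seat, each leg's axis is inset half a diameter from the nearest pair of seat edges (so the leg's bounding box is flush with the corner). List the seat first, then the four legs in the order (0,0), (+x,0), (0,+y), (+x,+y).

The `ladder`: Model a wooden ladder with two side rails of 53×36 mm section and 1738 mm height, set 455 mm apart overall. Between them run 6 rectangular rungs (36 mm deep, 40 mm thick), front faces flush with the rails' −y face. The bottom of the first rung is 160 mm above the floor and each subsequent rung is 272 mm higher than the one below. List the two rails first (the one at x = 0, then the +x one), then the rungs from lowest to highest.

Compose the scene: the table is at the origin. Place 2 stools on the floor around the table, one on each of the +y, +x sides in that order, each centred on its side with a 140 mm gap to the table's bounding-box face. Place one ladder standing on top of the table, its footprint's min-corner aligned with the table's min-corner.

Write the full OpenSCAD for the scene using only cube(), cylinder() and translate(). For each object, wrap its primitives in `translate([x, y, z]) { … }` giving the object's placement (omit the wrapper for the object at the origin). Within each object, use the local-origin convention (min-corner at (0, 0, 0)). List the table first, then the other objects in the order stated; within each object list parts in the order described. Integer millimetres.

translate([0, 0, 739]) cube([670, 616, 29]);
translate([95, 95, 0]) cylinder(h = 739, r = 40);
translate([575, 95, 0]) cylinder(h = 739, r = 40);
translate([95, 521, 0]) cylinder(h = 739, r = 40);
translate([575, 521, 0]) cylinder(h = 739, r = 40);
translate([169, 756, 0]) {
  translate([0, 0, 390]) cube([332, 288, 34]);
  translate([16, 16, 0]) cylinder(h = 390, r = 16);
  translate([316, 16, 0]) cylinder(h = 390, r = 16);
  translate([16, 272, 0]) cylinder(h = 390, r = 16);
  translate([316, 272, 0]) cylinder(h = 390, r = 16);
}
translate([810, 164, 0]) {
  translate([0, 0, 390]) cube([332, 288, 34]);
  translate([16, 16, 0]) cylinder(h = 390, r = 16);
  translate([316, 16, 0]) cylinder(h = 390, r = 16);
  translate([16, 272, 0]) cylinder(h = 390, r = 16);
  translate([316, 272, 0]) cylinder(h = 390, r = 16);
}
translate([0, 0, 768]) {
  cube([53, 36, 1738]);
  translate([402, 0, 0]) cube([53, 36, 1738]);
  translate([53, 0, 160]) cube([349, 36, 40]);
  translate([53, 0, 432]) cube([349, 36, 40]);
  translate([53, 0, 704]) cube([349, 36, 40]);
  translate([53, 0, 976]) cube([349, 36, 40]);
  translate([53, 0, 1248]) cube([349, 36, 40]);
  translate([53, 0, 1520]) cube([349, 36, 40]);
}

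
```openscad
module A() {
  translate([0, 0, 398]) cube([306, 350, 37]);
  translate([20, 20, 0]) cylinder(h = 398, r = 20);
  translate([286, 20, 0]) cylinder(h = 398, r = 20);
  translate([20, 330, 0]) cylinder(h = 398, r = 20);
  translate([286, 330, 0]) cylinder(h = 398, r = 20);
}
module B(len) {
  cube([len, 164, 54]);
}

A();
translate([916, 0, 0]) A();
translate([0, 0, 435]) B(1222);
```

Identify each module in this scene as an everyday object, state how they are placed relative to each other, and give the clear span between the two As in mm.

A is a stool. B is a beam. A beam spans the tops of two stools. The clear span between the two stools is 610 mm.

Second stool starts at x = 916; first ends at x = 306; clear span = 916 − 306 = 610 mm.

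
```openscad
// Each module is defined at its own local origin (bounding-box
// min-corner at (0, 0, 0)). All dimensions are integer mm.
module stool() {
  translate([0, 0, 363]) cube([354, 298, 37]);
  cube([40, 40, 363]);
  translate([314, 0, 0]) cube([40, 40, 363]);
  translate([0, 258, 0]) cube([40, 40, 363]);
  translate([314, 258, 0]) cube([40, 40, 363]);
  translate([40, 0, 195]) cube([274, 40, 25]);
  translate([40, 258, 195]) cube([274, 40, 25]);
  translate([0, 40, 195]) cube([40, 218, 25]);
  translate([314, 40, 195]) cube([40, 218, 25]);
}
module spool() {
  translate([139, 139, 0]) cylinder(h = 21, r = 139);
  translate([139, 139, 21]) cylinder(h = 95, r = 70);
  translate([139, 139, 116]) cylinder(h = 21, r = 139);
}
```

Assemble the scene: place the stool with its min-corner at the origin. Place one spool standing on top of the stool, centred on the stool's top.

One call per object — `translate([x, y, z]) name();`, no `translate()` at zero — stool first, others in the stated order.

stool();
translate([38, 10, 400]) spool();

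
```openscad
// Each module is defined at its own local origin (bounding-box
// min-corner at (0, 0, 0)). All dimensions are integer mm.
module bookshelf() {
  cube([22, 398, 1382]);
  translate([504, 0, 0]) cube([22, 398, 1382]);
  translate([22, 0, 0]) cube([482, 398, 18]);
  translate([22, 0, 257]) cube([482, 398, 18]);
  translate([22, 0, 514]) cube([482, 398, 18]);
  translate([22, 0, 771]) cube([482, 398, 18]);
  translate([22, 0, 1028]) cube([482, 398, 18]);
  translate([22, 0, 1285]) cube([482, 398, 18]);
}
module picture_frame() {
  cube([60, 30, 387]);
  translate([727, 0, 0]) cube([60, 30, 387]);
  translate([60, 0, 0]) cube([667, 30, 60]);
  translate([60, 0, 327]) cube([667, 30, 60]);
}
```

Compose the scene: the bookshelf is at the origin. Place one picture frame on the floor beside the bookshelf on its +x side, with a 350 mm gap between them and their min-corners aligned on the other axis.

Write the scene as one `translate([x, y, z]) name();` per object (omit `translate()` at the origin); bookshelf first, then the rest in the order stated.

bookshelf();
translate([876, 0, 0]) picture_frame();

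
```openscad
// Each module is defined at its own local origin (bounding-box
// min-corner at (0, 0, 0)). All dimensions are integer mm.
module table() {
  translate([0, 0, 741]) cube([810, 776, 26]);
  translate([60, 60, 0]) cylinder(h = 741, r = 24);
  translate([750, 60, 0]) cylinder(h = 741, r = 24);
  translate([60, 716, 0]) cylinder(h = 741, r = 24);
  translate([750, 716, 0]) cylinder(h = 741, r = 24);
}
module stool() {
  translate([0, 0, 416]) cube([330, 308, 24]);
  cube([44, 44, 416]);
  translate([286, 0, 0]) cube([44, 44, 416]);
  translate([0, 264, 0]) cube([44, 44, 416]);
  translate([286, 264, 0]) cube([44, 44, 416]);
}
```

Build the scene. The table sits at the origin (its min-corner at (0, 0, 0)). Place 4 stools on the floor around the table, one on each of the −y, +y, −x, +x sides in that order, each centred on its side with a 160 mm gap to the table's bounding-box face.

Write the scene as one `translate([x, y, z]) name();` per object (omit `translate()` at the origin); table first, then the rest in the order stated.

table();
translate([240, -468, 0]) stool();
translate([240, 936, 0]) stool();
translate([-490, 234, 0]) stool();
translate([970, 234, 0]) stool();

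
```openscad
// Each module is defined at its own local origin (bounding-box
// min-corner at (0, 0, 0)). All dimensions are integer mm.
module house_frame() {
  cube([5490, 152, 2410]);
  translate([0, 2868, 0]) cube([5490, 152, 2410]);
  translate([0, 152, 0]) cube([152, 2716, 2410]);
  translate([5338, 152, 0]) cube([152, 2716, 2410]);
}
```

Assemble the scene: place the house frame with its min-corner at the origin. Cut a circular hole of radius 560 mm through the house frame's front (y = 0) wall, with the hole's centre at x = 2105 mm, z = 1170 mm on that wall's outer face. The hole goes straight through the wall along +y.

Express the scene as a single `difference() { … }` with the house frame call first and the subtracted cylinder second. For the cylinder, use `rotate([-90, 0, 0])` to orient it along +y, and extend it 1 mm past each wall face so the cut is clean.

difference() {
  house_frame();
  translate([2105, -1, 1170]) rotate([-90, 0, 0]) cylinder(h = 154, r = 560);
}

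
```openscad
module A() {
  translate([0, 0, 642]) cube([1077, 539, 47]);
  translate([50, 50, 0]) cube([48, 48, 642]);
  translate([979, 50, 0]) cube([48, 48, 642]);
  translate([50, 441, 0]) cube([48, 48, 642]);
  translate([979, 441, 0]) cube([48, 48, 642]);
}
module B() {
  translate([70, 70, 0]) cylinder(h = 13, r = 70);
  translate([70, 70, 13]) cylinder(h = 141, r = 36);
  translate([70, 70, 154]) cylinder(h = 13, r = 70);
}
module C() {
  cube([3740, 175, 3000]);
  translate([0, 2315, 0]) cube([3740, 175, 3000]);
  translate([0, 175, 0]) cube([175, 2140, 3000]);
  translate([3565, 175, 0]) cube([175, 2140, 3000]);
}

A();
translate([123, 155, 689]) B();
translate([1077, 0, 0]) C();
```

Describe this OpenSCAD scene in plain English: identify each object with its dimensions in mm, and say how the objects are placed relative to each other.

A is a table: top 1077 mm (x) × 539 mm (y), 47 mm thick, upper face at z = 689 mm, on four 48×48 mm square legs, each inset 50 mm from the nearest pair of top edges, running from z = 0 to the bottom of the top.

B is a spool: two coaxial disc flanges of radius 70 mm and thickness 13 mm, joined by a core cylinder of radius 36 mm and height 141 mm. The lower flange rests on z = 0 and the three cylinders share a vertical axis.

C is a box-shaped house frame (walls only): outside footprint 3740×2490 mm, wall height 3000 mm, wall thickness 175 mm. The two y-facing walls run the full x-width; the two x-facing walls fit between the inner faces of the y-facing walls.

The spool is on top of the table. The house frame is against the table's +x side, with their −y faces flush.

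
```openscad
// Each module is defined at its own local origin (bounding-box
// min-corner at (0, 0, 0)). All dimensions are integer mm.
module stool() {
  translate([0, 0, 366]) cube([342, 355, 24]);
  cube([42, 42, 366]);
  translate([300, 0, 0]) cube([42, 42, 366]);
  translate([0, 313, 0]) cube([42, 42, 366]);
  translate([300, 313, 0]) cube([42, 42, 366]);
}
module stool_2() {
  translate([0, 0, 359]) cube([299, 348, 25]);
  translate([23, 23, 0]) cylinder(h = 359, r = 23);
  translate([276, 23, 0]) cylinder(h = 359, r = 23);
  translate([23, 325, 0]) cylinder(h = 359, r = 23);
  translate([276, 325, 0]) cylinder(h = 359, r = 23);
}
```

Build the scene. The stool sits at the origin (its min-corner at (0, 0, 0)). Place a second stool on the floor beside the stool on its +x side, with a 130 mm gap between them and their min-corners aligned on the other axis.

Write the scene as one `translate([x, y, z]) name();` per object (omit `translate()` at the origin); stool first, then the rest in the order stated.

stool();
translate([472, 0, 0]) stool_2();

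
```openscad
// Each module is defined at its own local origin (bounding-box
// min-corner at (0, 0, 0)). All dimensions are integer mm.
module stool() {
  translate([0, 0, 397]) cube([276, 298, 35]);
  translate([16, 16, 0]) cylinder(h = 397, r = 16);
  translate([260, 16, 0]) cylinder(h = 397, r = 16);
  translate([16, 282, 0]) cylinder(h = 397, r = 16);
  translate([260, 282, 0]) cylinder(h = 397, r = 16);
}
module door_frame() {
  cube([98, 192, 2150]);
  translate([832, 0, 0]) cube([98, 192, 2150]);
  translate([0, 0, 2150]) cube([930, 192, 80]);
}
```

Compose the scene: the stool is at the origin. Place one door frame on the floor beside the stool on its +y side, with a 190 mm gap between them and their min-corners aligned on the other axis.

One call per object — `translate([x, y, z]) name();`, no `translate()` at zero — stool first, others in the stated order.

stool();
translate([0, 488, 0]) door_frame();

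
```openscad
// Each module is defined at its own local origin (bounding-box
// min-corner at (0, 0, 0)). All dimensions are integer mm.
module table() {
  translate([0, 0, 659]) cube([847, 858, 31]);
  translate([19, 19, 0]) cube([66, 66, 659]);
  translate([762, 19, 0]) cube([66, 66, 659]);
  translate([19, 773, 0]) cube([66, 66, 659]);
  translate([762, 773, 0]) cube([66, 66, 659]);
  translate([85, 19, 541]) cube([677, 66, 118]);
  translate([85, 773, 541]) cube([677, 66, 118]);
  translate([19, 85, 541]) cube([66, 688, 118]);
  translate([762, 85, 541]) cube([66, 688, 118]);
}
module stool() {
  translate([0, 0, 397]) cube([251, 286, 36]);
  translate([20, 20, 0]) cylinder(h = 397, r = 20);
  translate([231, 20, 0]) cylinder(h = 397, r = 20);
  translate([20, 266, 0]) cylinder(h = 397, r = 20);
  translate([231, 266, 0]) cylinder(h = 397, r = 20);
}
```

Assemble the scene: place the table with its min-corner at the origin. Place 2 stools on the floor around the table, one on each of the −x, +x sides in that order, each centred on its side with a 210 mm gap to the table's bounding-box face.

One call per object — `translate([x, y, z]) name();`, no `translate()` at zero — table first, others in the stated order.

table();
translate([-461, 286, 0]) stool();
translate([1057, 286, 0]) stool();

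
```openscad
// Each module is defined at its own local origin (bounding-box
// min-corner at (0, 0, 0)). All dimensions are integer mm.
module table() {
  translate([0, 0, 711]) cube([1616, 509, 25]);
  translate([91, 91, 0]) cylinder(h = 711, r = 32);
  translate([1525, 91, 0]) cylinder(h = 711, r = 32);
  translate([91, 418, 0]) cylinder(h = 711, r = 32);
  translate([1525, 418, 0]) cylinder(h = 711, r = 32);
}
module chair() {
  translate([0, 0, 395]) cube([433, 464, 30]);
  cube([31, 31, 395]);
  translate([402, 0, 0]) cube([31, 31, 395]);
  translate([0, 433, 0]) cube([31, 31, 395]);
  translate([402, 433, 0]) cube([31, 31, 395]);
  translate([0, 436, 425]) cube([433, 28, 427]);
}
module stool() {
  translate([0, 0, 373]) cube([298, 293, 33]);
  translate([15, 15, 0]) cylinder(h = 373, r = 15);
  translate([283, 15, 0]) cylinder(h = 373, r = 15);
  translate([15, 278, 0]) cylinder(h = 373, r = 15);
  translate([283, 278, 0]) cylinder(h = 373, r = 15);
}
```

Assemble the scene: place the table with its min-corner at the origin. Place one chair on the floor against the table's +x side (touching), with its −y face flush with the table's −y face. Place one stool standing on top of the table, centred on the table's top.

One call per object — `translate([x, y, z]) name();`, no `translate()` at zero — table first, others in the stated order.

table();
translate([1616, 0, 0]) chair();
translate([659, 108, 736]) stool();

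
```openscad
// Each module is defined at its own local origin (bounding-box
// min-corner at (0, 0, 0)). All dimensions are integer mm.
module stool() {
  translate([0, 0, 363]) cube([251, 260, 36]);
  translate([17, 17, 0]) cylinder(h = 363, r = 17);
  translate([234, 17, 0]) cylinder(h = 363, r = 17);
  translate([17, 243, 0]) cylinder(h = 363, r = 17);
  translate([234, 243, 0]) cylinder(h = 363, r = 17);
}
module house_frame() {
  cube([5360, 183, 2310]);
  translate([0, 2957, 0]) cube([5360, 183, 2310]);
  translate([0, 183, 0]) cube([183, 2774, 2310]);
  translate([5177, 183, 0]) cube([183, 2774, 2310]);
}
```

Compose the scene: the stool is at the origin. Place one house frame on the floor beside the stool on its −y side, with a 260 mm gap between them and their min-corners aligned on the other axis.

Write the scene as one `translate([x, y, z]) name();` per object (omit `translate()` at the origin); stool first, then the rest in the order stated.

stool();
translate([0, -3400, 0]) house_frame();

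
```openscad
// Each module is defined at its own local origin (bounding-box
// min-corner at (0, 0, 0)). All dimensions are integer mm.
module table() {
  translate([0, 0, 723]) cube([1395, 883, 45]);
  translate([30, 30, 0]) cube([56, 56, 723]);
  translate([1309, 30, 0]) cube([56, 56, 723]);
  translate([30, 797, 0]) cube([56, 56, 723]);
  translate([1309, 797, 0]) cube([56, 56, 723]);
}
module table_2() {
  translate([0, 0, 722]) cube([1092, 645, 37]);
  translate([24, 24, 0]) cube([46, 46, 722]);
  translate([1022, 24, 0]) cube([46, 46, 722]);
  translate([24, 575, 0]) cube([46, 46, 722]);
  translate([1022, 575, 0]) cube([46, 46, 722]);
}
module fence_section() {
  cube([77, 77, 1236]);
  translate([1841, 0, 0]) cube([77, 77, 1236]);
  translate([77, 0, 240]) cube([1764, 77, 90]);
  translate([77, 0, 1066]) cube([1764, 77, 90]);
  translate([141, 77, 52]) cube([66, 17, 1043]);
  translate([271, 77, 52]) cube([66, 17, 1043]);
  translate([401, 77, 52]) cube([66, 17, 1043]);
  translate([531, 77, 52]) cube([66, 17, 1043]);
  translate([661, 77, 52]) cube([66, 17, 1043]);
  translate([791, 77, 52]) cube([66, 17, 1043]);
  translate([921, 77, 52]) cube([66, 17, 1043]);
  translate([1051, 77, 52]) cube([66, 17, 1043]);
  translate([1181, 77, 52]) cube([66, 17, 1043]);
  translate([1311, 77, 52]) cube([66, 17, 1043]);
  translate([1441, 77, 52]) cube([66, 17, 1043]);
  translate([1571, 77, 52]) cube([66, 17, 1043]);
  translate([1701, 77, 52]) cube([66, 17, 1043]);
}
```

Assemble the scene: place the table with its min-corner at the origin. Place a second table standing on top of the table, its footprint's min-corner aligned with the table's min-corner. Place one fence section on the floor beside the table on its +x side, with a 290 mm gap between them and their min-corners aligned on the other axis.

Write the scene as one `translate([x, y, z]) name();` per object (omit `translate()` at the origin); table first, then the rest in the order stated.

table();
translate([0, 0, 768]) table_2();
translate([1685, 0, 0]) fence_section();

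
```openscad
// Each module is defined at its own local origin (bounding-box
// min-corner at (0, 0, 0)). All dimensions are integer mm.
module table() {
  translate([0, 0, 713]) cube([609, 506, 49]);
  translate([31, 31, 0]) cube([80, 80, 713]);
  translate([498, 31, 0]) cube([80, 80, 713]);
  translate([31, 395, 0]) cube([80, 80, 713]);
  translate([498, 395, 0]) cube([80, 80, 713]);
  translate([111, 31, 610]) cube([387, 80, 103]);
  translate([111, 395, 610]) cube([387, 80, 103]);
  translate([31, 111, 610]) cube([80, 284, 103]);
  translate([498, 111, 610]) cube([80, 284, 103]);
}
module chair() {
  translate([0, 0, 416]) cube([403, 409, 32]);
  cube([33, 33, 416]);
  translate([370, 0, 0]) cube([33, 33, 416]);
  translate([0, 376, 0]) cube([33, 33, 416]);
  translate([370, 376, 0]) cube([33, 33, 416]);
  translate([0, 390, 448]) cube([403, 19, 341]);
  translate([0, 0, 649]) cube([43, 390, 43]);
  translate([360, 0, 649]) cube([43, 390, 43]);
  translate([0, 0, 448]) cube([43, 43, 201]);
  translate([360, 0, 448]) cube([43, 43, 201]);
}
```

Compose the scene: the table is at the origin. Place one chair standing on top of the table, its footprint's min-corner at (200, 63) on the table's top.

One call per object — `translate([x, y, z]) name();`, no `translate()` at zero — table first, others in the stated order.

table();
translate([200, 63, 762]) chair();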